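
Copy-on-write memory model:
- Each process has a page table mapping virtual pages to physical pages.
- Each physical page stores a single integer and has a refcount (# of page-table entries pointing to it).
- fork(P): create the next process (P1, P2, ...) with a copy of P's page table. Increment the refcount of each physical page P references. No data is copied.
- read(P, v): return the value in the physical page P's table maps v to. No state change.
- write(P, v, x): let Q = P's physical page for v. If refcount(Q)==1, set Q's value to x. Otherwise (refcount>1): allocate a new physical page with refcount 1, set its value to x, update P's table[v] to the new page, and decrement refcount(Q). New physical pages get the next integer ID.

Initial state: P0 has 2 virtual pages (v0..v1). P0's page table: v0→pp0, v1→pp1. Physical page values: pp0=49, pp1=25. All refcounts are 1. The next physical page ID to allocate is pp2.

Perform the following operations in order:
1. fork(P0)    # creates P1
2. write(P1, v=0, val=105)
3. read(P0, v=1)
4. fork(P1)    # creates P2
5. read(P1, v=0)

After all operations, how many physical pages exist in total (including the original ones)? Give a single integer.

Answer: 3

Derivation:
Op 1: fork(P0) -> P1. 2 ppages; refcounts: pp0:2 pp1:2
Op 2: write(P1, v0, 105). refcount(pp0)=2>1 -> COPY to pp2. 3 ppages; refcounts: pp0:1 pp1:2 pp2:1
Op 3: read(P0, v1) -> 25. No state change.
Op 4: fork(P1) -> P2. 3 ppages; refcounts: pp0:1 pp1:3 pp2:2
Op 5: read(P1, v0) -> 105. No state change.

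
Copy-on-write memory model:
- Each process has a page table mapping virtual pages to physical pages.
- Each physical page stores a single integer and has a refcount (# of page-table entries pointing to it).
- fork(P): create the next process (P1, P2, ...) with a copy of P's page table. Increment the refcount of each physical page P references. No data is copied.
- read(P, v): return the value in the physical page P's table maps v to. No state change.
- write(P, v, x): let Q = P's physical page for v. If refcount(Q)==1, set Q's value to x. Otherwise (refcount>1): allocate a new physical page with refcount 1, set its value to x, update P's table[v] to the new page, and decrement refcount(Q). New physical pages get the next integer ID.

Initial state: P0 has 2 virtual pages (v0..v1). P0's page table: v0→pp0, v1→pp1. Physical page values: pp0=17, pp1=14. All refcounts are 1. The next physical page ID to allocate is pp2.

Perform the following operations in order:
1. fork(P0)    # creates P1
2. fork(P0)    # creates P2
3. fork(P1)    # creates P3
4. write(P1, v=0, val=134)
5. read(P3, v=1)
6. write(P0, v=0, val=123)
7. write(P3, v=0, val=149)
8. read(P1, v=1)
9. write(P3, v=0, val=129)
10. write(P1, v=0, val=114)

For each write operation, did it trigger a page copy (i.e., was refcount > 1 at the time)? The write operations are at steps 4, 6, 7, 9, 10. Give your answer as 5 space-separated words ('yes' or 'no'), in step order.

Op 1: fork(P0) -> P1. 2 ppages; refcounts: pp0:2 pp1:2
Op 2: fork(P0) -> P2. 2 ppages; refcounts: pp0:3 pp1:3
Op 3: fork(P1) -> P3. 2 ppages; refcounts: pp0:4 pp1:4
Op 4: write(P1, v0, 134). refcount(pp0)=4>1 -> COPY to pp2. 3 ppages; refcounts: pp0:3 pp1:4 pp2:1
Op 5: read(P3, v1) -> 14. No state change.
Op 6: write(P0, v0, 123). refcount(pp0)=3>1 -> COPY to pp3. 4 ppages; refcounts: pp0:2 pp1:4 pp2:1 pp3:1
Op 7: write(P3, v0, 149). refcount(pp0)=2>1 -> COPY to pp4. 5 ppages; refcounts: pp0:1 pp1:4 pp2:1 pp3:1 pp4:1
Op 8: read(P1, v1) -> 14. No state change.
Op 9: write(P3, v0, 129). refcount(pp4)=1 -> write in place. 5 ppages; refcounts: pp0:1 pp1:4 pp2:1 pp3:1 pp4:1
Op 10: write(P1, v0, 114). refcount(pp2)=1 -> write in place. 5 ppages; refcounts: pp0:1 pp1:4 pp2:1 pp3:1 pp4:1

yes yes yes no no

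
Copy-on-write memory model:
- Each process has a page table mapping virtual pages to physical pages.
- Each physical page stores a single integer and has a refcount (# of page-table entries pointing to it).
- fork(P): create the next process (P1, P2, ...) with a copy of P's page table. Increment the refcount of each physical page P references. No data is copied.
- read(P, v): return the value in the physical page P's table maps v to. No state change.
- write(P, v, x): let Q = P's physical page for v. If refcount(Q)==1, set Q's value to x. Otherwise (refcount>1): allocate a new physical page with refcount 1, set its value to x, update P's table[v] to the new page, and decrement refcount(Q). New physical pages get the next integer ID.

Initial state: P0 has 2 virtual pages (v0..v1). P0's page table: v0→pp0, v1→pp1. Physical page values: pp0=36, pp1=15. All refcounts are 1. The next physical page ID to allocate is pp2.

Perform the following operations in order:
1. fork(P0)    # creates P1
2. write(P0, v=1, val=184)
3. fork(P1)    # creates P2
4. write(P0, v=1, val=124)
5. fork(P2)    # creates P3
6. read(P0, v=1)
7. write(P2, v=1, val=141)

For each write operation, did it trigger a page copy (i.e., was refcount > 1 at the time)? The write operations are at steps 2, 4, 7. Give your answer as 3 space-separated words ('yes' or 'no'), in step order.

Op 1: fork(P0) -> P1. 2 ppages; refcounts: pp0:2 pp1:2
Op 2: write(P0, v1, 184). refcount(pp1)=2>1 -> COPY to pp2. 3 ppages; refcounts: pp0:2 pp1:1 pp2:1
Op 3: fork(P1) -> P2. 3 ppages; refcounts: pp0:3 pp1:2 pp2:1
Op 4: write(P0, v1, 124). refcount(pp2)=1 -> write in place. 3 ppages; refcounts: pp0:3 pp1:2 pp2:1
Op 5: fork(P2) -> P3. 3 ppages; refcounts: pp0:4 pp1:3 pp2:1
Op 6: read(P0, v1) -> 124. No state change.
Op 7: write(P2, v1, 141). refcount(pp1)=3>1 -> COPY to pp3. 4 ppages; refcounts: pp0:4 pp1:2 pp2:1 pp3:1

yes no yes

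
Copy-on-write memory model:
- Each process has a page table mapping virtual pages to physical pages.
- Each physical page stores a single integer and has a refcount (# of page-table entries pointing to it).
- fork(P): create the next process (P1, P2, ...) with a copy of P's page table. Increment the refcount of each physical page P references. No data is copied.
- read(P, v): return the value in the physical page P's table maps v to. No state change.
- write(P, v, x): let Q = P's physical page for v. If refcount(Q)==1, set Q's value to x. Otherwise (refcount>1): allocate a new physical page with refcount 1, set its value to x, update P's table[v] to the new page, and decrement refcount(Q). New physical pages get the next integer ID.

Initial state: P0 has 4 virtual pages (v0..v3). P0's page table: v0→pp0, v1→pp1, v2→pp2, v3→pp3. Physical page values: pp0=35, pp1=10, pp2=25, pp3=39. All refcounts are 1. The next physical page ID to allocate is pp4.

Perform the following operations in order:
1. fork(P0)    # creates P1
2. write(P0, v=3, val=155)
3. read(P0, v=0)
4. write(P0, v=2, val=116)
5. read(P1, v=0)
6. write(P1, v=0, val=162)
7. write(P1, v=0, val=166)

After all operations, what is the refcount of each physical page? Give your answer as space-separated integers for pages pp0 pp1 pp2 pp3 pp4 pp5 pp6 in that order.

Answer: 1 2 1 1 1 1 1

Derivation:
Op 1: fork(P0) -> P1. 4 ppages; refcounts: pp0:2 pp1:2 pp2:2 pp3:2
Op 2: write(P0, v3, 155). refcount(pp3)=2>1 -> COPY to pp4. 5 ppages; refcounts: pp0:2 pp1:2 pp2:2 pp3:1 pp4:1
Op 3: read(P0, v0) -> 35. No state change.
Op 4: write(P0, v2, 116). refcount(pp2)=2>1 -> COPY to pp5. 6 ppages; refcounts: pp0:2 pp1:2 pp2:1 pp3:1 pp4:1 pp5:1
Op 5: read(P1, v0) -> 35. No state change.
Op 6: write(P1, v0, 162). refcount(pp0)=2>1 -> COPY to pp6. 7 ppages; refcounts: pp0:1 pp1:2 pp2:1 pp3:1 pp4:1 pp5:1 pp6:1
Op 7: write(P1, v0, 166). refcount(pp6)=1 -> write in place. 7 ppages; refcounts: pp0:1 pp1:2 pp2:1 pp3:1 pp4:1 pp5:1 pp6:1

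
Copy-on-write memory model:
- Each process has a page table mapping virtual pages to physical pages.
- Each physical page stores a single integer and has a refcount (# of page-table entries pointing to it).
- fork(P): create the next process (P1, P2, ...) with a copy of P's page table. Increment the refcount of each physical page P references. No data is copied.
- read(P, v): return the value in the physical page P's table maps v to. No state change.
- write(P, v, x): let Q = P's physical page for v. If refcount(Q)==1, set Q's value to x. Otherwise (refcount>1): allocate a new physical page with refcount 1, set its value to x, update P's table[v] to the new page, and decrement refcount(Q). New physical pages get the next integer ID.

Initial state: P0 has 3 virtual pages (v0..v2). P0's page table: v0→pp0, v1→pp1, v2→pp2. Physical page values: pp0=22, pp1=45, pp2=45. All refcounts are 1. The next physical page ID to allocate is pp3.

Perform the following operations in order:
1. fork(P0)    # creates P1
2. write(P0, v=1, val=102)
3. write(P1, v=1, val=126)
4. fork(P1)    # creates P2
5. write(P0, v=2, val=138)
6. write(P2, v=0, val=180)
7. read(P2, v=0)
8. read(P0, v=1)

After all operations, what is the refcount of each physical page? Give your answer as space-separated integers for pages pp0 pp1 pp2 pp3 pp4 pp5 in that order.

Op 1: fork(P0) -> P1. 3 ppages; refcounts: pp0:2 pp1:2 pp2:2
Op 2: write(P0, v1, 102). refcount(pp1)=2>1 -> COPY to pp3. 4 ppages; refcounts: pp0:2 pp1:1 pp2:2 pp3:1
Op 3: write(P1, v1, 126). refcount(pp1)=1 -> write in place. 4 ppages; refcounts: pp0:2 pp1:1 pp2:2 pp3:1
Op 4: fork(P1) -> P2. 4 ppages; refcounts: pp0:3 pp1:2 pp2:3 pp3:1
Op 5: write(P0, v2, 138). refcount(pp2)=3>1 -> COPY to pp4. 5 ppages; refcounts: pp0:3 pp1:2 pp2:2 pp3:1 pp4:1
Op 6: write(P2, v0, 180). refcount(pp0)=3>1 -> COPY to pp5. 6 ppages; refcounts: pp0:2 pp1:2 pp2:2 pp3:1 pp4:1 pp5:1
Op 7: read(P2, v0) -> 180. No state change.
Op 8: read(P0, v1) -> 102. No state change.

Answer: 2 2 2 1 1 1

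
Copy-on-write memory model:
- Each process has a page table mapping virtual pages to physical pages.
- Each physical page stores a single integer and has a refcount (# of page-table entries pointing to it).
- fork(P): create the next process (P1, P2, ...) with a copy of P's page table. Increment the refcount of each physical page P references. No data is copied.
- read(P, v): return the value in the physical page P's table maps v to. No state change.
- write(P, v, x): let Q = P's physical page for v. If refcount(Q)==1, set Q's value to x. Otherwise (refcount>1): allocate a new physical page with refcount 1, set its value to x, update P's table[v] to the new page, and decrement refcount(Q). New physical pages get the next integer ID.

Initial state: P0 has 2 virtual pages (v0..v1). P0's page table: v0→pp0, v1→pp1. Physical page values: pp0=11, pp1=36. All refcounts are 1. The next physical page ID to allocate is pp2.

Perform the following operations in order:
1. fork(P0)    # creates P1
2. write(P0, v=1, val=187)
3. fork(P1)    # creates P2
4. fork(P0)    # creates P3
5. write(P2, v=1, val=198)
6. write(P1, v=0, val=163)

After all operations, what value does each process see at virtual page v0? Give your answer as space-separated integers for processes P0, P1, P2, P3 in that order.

Op 1: fork(P0) -> P1. 2 ppages; refcounts: pp0:2 pp1:2
Op 2: write(P0, v1, 187). refcount(pp1)=2>1 -> COPY to pp2. 3 ppages; refcounts: pp0:2 pp1:1 pp2:1
Op 3: fork(P1) -> P2. 3 ppages; refcounts: pp0:3 pp1:2 pp2:1
Op 4: fork(P0) -> P3. 3 ppages; refcounts: pp0:4 pp1:2 pp2:2
Op 5: write(P2, v1, 198). refcount(pp1)=2>1 -> COPY to pp3. 4 ppages; refcounts: pp0:4 pp1:1 pp2:2 pp3:1
Op 6: write(P1, v0, 163). refcount(pp0)=4>1 -> COPY to pp4. 5 ppages; refcounts: pp0:3 pp1:1 pp2:2 pp3:1 pp4:1
P0: v0 -> pp0 = 11
P1: v0 -> pp4 = 163
P2: v0 -> pp0 = 11
P3: v0 -> pp0 = 11

Answer: 11 163 11 11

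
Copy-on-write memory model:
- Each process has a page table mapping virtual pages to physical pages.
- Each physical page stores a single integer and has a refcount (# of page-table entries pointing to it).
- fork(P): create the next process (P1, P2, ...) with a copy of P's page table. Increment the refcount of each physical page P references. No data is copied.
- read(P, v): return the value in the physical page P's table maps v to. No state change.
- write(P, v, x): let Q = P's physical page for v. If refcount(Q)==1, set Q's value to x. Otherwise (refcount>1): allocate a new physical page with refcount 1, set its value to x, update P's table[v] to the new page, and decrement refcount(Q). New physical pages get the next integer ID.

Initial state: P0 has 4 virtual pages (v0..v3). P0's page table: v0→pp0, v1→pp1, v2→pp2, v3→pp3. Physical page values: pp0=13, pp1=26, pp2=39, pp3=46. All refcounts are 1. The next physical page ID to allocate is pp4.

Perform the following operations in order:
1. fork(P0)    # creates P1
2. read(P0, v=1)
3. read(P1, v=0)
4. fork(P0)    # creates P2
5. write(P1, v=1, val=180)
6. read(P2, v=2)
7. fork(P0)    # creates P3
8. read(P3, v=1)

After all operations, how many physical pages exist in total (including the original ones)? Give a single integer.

Op 1: fork(P0) -> P1. 4 ppages; refcounts: pp0:2 pp1:2 pp2:2 pp3:2
Op 2: read(P0, v1) -> 26. No state change.
Op 3: read(P1, v0) -> 13. No state change.
Op 4: fork(P0) -> P2. 4 ppages; refcounts: pp0:3 pp1:3 pp2:3 pp3:3
Op 5: write(P1, v1, 180). refcount(pp1)=3>1 -> COPY to pp4. 5 ppages; refcounts: pp0:3 pp1:2 pp2:3 pp3:3 pp4:1
Op 6: read(P2, v2) -> 39. No state change.
Op 7: fork(P0) -> P3. 5 ppages; refcounts: pp0:4 pp1:3 pp2:4 pp3:4 pp4:1
Op 8: read(P3, v1) -> 26. No state change.

Answer: 5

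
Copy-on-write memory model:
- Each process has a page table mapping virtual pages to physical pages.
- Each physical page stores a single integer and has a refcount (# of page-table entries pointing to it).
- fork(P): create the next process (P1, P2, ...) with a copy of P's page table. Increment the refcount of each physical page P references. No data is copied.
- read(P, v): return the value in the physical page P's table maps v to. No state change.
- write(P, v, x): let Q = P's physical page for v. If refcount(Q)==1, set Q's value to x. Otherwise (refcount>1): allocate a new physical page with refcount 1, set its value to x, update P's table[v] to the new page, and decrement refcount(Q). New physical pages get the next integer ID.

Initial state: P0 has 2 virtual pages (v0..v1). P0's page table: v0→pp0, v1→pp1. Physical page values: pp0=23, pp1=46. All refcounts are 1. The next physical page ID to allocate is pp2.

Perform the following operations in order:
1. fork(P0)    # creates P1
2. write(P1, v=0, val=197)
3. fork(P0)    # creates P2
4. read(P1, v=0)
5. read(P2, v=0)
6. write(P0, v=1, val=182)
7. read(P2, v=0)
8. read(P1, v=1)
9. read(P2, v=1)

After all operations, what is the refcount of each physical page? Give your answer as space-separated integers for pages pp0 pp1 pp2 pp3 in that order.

Answer: 2 2 1 1

Derivation:
Op 1: fork(P0) -> P1. 2 ppages; refcounts: pp0:2 pp1:2
Op 2: write(P1, v0, 197). refcount(pp0)=2>1 -> COPY to pp2. 3 ppages; refcounts: pp0:1 pp1:2 pp2:1
Op 3: fork(P0) -> P2. 3 ppages; refcounts: pp0:2 pp1:3 pp2:1
Op 4: read(P1, v0) -> 197. No state change.
Op 5: read(P2, v0) -> 23. No state change.
Op 6: write(P0, v1, 182). refcount(pp1)=3>1 -> COPY to pp3. 4 ppages; refcounts: pp0:2 pp1:2 pp2:1 pp3:1
Op 7: read(P2, v0) -> 23. No state change.
Op 8: read(P1, v1) -> 46. No state change.
Op 9: read(P2, v1) -> 46. No state change.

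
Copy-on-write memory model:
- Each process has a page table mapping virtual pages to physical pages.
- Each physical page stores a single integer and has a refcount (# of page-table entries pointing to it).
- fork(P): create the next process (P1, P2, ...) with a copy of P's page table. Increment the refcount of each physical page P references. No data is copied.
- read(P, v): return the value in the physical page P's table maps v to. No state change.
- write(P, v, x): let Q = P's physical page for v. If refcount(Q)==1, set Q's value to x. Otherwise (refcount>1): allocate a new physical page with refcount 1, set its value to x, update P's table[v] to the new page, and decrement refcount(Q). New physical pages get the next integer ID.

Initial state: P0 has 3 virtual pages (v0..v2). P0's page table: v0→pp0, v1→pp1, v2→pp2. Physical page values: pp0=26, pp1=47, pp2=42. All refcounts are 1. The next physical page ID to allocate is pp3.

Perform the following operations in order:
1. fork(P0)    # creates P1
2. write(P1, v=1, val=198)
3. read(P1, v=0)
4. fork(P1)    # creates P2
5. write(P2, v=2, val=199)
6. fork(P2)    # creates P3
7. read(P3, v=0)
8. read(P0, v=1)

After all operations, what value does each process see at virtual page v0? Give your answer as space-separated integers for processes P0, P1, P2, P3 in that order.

Op 1: fork(P0) -> P1. 3 ppages; refcounts: pp0:2 pp1:2 pp2:2
Op 2: write(P1, v1, 198). refcount(pp1)=2>1 -> COPY to pp3. 4 ppages; refcounts: pp0:2 pp1:1 pp2:2 pp3:1
Op 3: read(P1, v0) -> 26. No state change.
Op 4: fork(P1) -> P2. 4 ppages; refcounts: pp0:3 pp1:1 pp2:3 pp3:2
Op 5: write(P2, v2, 199). refcount(pp2)=3>1 -> COPY to pp4. 5 ppages; refcounts: pp0:3 pp1:1 pp2:2 pp3:2 pp4:1
Op 6: fork(P2) -> P3. 5 ppages; refcounts: pp0:4 pp1:1 pp2:2 pp3:3 pp4:2
Op 7: read(P3, v0) -> 26. No state change.
Op 8: read(P0, v1) -> 47. No state change.
P0: v0 -> pp0 = 26
P1: v0 -> pp0 = 26
P2: v0 -> pp0 = 26
P3: v0 -> pp0 = 26

Answer: 26 26 26 26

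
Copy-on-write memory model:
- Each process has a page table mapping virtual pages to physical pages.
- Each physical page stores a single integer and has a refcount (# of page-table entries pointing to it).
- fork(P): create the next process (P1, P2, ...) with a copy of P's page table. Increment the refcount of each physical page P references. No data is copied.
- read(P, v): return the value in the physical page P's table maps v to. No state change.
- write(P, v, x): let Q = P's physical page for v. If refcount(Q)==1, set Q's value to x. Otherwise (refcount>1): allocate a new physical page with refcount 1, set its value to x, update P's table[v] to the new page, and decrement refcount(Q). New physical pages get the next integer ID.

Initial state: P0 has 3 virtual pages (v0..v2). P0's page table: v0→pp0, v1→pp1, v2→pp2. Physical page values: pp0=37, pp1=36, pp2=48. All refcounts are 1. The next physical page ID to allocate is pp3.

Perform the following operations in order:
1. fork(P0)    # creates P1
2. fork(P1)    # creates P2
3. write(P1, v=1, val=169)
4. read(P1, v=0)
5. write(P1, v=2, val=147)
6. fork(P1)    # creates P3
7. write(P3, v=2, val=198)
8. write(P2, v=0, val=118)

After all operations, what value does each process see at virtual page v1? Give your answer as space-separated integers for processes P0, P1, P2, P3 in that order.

Op 1: fork(P0) -> P1. 3 ppages; refcounts: pp0:2 pp1:2 pp2:2
Op 2: fork(P1) -> P2. 3 ppages; refcounts: pp0:3 pp1:3 pp2:3
Op 3: write(P1, v1, 169). refcount(pp1)=3>1 -> COPY to pp3. 4 ppages; refcounts: pp0:3 pp1:2 pp2:3 pp3:1
Op 4: read(P1, v0) -> 37. No state change.
Op 5: write(P1, v2, 147). refcount(pp2)=3>1 -> COPY to pp4. 5 ppages; refcounts: pp0:3 pp1:2 pp2:2 pp3:1 pp4:1
Op 6: fork(P1) -> P3. 5 ppages; refcounts: pp0:4 pp1:2 pp2:2 pp3:2 pp4:2
Op 7: write(P3, v2, 198). refcount(pp4)=2>1 -> COPY to pp5. 6 ppages; refcounts: pp0:4 pp1:2 pp2:2 pp3:2 pp4:1 pp5:1
Op 8: write(P2, v0, 118). refcount(pp0)=4>1 -> COPY to pp6. 7 ppages; refcounts: pp0:3 pp1:2 pp2:2 pp3:2 pp4:1 pp5:1 pp6:1
P0: v1 -> pp1 = 36
P1: v1 -> pp3 = 169
P2: v1 -> pp1 = 36
P3: v1 -> pp3 = 169

Answer: 36 169 36 169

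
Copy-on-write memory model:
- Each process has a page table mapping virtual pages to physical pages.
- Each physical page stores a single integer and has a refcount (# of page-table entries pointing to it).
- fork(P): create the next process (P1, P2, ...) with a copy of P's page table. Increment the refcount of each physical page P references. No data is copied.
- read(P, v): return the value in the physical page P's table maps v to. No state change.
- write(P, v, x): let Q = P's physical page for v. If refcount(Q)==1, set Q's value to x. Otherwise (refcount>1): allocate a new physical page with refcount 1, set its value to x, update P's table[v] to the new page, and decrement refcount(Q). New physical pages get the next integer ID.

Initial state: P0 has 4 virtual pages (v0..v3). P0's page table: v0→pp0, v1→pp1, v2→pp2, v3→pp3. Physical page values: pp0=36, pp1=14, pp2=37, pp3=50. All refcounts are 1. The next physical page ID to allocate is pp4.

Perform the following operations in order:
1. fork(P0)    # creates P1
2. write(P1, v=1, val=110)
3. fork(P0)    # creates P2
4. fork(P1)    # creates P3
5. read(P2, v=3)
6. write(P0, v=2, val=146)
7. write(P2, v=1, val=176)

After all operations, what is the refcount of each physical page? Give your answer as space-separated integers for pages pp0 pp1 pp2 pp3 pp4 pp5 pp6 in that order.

Answer: 4 1 3 4 2 1 1

Derivation:
Op 1: fork(P0) -> P1. 4 ppages; refcounts: pp0:2 pp1:2 pp2:2 pp3:2
Op 2: write(P1, v1, 110). refcount(pp1)=2>1 -> COPY to pp4. 5 ppages; refcounts: pp0:2 pp1:1 pp2:2 pp3:2 pp4:1
Op 3: fork(P0) -> P2. 5 ppages; refcounts: pp0:3 pp1:2 pp2:3 pp3:3 pp4:1
Op 4: fork(P1) -> P3. 5 ppages; refcounts: pp0:4 pp1:2 pp2:4 pp3:4 pp4:2
Op 5: read(P2, v3) -> 50. No state change.
Op 6: write(P0, v2, 146). refcount(pp2)=4>1 -> COPY to pp5. 6 ppages; refcounts: pp0:4 pp1:2 pp2:3 pp3:4 pp4:2 pp5:1
Op 7: write(P2, v1, 176). refcount(pp1)=2>1 -> COPY to pp6. 7 ppages; refcounts: pp0:4 pp1:1 pp2:3 pp3:4 pp4:2 pp5:1 pp6:1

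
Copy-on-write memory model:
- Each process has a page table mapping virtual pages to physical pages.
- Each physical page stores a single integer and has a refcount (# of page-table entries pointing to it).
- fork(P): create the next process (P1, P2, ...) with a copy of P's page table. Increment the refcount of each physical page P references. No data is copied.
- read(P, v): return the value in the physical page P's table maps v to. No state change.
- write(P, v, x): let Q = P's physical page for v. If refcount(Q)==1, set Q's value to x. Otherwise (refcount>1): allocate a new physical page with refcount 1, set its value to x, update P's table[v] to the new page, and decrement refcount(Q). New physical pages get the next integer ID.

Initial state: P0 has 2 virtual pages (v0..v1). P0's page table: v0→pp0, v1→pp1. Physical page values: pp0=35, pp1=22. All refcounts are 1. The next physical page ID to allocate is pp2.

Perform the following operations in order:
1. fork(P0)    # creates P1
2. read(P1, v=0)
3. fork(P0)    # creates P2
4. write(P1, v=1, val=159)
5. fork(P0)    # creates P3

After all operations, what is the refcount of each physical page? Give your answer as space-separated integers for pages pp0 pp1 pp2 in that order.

Op 1: fork(P0) -> P1. 2 ppages; refcounts: pp0:2 pp1:2
Op 2: read(P1, v0) -> 35. No state change.
Op 3: fork(P0) -> P2. 2 ppages; refcounts: pp0:3 pp1:3
Op 4: write(P1, v1, 159). refcount(pp1)=3>1 -> COPY to pp2. 3 ppages; refcounts: pp0:3 pp1:2 pp2:1
Op 5: fork(P0) -> P3. 3 ppages; refcounts: pp0:4 pp1:3 pp2:1

Answer: 4 3 1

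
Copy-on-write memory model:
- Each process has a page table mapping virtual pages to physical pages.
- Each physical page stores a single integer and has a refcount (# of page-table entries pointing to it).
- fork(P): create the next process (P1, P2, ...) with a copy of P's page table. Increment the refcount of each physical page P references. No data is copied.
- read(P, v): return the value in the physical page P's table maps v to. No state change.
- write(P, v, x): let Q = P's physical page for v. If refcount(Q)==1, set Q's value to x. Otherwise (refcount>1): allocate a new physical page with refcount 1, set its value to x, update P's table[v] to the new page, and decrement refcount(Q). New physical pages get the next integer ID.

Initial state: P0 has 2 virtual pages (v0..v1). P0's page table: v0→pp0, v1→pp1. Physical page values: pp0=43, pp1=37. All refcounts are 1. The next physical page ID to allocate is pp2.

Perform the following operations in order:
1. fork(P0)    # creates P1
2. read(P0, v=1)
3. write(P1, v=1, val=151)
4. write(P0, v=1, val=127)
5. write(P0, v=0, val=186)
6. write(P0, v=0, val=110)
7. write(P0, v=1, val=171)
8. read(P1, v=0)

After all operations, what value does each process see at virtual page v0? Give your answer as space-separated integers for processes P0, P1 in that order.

Op 1: fork(P0) -> P1. 2 ppages; refcounts: pp0:2 pp1:2
Op 2: read(P0, v1) -> 37. No state change.
Op 3: write(P1, v1, 151). refcount(pp1)=2>1 -> COPY to pp2. 3 ppages; refcounts: pp0:2 pp1:1 pp2:1
Op 4: write(P0, v1, 127). refcount(pp1)=1 -> write in place. 3 ppages; refcounts: pp0:2 pp1:1 pp2:1
Op 5: write(P0, v0, 186). refcount(pp0)=2>1 -> COPY to pp3. 4 ppages; refcounts: pp0:1 pp1:1 pp2:1 pp3:1
Op 6: write(P0, v0, 110). refcount(pp3)=1 -> write in place. 4 ppages; refcounts: pp0:1 pp1:1 pp2:1 pp3:1
Op 7: write(P0, v1, 171). refcount(pp1)=1 -> write in place. 4 ppages; refcounts: pp0:1 pp1:1 pp2:1 pp3:1
Op 8: read(P1, v0) -> 43. No state change.
P0: v0 -> pp3 = 110
P1: v0 -> pp0 = 43

Answer: 110 43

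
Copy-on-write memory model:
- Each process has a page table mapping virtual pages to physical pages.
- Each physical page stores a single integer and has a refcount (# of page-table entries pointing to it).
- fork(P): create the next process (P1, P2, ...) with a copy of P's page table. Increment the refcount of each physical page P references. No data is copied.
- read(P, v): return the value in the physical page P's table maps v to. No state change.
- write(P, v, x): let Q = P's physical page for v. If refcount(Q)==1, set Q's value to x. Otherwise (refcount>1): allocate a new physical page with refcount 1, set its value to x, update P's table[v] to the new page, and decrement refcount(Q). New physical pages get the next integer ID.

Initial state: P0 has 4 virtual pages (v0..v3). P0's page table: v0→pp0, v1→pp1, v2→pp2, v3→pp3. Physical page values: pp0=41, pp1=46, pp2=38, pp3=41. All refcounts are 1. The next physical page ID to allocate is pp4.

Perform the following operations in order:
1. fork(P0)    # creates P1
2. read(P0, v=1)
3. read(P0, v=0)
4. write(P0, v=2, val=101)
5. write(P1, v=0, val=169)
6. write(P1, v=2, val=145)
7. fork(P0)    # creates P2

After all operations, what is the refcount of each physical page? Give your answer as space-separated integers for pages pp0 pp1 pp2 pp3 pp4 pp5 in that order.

Answer: 2 3 1 3 2 1

Derivation:
Op 1: fork(P0) -> P1. 4 ppages; refcounts: pp0:2 pp1:2 pp2:2 pp3:2
Op 2: read(P0, v1) -> 46. No state change.
Op 3: read(P0, v0) -> 41. No state change.
Op 4: write(P0, v2, 101). refcount(pp2)=2>1 -> COPY to pp4. 5 ppages; refcounts: pp0:2 pp1:2 pp2:1 pp3:2 pp4:1
Op 5: write(P1, v0, 169). refcount(pp0)=2>1 -> COPY to pp5. 6 ppages; refcounts: pp0:1 pp1:2 pp2:1 pp3:2 pp4:1 pp5:1
Op 6: write(P1, v2, 145). refcount(pp2)=1 -> write in place. 6 ppages; refcounts: pp0:1 pp1:2 pp2:1 pp3:2 pp4:1 pp5:1
Op 7: fork(P0) -> P2. 6 ppages; refcounts: pp0:2 pp1:3 pp2:1 pp3:3 pp4:2 pp5:1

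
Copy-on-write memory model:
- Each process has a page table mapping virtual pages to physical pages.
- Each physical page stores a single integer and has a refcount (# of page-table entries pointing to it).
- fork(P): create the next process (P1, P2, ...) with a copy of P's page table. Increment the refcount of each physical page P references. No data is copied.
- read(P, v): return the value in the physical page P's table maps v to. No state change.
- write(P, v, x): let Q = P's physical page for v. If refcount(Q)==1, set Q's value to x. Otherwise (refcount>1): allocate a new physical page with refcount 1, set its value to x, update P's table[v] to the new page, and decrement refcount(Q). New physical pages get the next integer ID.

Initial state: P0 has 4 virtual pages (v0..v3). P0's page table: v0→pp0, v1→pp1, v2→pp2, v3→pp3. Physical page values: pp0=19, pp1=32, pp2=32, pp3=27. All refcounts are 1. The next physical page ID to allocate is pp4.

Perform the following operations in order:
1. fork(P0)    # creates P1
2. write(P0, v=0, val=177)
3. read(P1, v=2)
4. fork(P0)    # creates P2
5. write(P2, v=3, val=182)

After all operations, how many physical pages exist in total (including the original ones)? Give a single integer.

Answer: 6

Derivation:
Op 1: fork(P0) -> P1. 4 ppages; refcounts: pp0:2 pp1:2 pp2:2 pp3:2
Op 2: write(P0, v0, 177). refcount(pp0)=2>1 -> COPY to pp4. 5 ppages; refcounts: pp0:1 pp1:2 pp2:2 pp3:2 pp4:1
Op 3: read(P1, v2) -> 32. No state change.
Op 4: fork(P0) -> P2. 5 ppages; refcounts: pp0:1 pp1:3 pp2:3 pp3:3 pp4:2
Op 5: write(P2, v3, 182). refcount(pp3)=3>1 -> COPY to pp5. 6 ppages; refcounts: pp0:1 pp1:3 pp2:3 pp3:2 pp4:2 pp5:1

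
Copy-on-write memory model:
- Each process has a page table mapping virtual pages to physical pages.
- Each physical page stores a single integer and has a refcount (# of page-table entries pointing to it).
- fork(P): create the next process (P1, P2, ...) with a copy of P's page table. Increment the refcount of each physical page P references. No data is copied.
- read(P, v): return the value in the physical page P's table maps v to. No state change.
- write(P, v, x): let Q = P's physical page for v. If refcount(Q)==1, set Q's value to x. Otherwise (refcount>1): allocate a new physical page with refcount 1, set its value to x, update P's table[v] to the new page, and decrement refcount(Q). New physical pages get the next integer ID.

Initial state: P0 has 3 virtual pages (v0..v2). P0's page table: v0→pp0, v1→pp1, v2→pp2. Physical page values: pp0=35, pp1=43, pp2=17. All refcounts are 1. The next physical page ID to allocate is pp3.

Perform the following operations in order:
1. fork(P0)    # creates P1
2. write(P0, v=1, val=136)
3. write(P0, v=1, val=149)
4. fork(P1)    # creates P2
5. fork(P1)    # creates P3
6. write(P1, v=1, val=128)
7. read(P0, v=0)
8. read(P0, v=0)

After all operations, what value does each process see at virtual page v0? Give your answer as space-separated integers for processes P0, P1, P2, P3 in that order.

Op 1: fork(P0) -> P1. 3 ppages; refcounts: pp0:2 pp1:2 pp2:2
Op 2: write(P0, v1, 136). refcount(pp1)=2>1 -> COPY to pp3. 4 ppages; refcounts: pp0:2 pp1:1 pp2:2 pp3:1
Op 3: write(P0, v1, 149). refcount(pp3)=1 -> write in place. 4 ppages; refcounts: pp0:2 pp1:1 pp2:2 pp3:1
Op 4: fork(P1) -> P2. 4 ppages; refcounts: pp0:3 pp1:2 pp2:3 pp3:1
Op 5: fork(P1) -> P3. 4 ppages; refcounts: pp0:4 pp1:3 pp2:4 pp3:1
Op 6: write(P1, v1, 128). refcount(pp1)=3>1 -> COPY to pp4. 5 ppages; refcounts: pp0:4 pp1:2 pp2:4 pp3:1 pp4:1
Op 7: read(P0, v0) -> 35. No state change.
Op 8: read(P0, v0) -> 35. No state change.
P0: v0 -> pp0 = 35
P1: v0 -> pp0 = 35
P2: v0 -> pp0 = 35
P3: v0 -> pp0 = 35

Answer: 35 35 35 35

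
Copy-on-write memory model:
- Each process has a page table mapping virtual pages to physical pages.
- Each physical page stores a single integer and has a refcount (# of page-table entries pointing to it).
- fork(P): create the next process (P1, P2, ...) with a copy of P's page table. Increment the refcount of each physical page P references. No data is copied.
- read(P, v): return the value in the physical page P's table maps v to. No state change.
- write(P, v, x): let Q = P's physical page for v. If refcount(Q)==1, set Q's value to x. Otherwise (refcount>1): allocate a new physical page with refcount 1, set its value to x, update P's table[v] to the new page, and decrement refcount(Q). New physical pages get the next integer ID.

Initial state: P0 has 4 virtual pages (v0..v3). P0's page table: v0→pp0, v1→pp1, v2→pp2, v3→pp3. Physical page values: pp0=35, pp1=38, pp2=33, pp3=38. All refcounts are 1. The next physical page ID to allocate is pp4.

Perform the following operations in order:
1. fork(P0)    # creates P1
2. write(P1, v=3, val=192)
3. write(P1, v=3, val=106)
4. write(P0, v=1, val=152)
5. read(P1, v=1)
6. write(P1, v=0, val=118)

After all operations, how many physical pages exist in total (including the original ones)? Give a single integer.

Op 1: fork(P0) -> P1. 4 ppages; refcounts: pp0:2 pp1:2 pp2:2 pp3:2
Op 2: write(P1, v3, 192). refcount(pp3)=2>1 -> COPY to pp4. 5 ppages; refcounts: pp0:2 pp1:2 pp2:2 pp3:1 pp4:1
Op 3: write(P1, v3, 106). refcount(pp4)=1 -> write in place. 5 ppages; refcounts: pp0:2 pp1:2 pp2:2 pp3:1 pp4:1
Op 4: write(P0, v1, 152). refcount(pp1)=2>1 -> COPY to pp5. 6 ppages; refcounts: pp0:2 pp1:1 pp2:2 pp3:1 pp4:1 pp5:1
Op 5: read(P1, v1) -> 38. No state change.
Op 6: write(P1, v0, 118). refcount(pp0)=2>1 -> COPY to pp6. 7 ppages; refcounts: pp0:1 pp1:1 pp2:2 pp3:1 pp4:1 pp5:1 pp6:1

Answer: 7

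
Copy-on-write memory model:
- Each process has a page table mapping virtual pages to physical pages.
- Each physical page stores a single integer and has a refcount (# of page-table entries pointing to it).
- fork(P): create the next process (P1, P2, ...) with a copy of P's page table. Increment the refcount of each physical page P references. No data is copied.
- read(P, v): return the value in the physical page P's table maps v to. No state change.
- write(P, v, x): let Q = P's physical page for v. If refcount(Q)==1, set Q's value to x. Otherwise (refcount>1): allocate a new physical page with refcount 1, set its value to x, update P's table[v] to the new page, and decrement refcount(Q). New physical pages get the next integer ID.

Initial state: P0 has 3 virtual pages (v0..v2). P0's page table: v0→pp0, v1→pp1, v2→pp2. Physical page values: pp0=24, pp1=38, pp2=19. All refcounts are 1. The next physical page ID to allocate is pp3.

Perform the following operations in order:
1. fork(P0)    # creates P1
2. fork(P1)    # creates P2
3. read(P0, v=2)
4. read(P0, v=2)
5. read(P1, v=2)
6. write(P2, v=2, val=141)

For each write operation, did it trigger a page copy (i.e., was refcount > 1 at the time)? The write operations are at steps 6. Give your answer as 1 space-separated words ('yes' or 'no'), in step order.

Op 1: fork(P0) -> P1. 3 ppages; refcounts: pp0:2 pp1:2 pp2:2
Op 2: fork(P1) -> P2. 3 ppages; refcounts: pp0:3 pp1:3 pp2:3
Op 3: read(P0, v2) -> 19. No state change.
Op 4: read(P0, v2) -> 19. No state change.
Op 5: read(P1, v2) -> 19. No state change.
Op 6: write(P2, v2, 141). refcount(pp2)=3>1 -> COPY to pp3. 4 ppages; refcounts: pp0:3 pp1:3 pp2:2 pp3:1

yes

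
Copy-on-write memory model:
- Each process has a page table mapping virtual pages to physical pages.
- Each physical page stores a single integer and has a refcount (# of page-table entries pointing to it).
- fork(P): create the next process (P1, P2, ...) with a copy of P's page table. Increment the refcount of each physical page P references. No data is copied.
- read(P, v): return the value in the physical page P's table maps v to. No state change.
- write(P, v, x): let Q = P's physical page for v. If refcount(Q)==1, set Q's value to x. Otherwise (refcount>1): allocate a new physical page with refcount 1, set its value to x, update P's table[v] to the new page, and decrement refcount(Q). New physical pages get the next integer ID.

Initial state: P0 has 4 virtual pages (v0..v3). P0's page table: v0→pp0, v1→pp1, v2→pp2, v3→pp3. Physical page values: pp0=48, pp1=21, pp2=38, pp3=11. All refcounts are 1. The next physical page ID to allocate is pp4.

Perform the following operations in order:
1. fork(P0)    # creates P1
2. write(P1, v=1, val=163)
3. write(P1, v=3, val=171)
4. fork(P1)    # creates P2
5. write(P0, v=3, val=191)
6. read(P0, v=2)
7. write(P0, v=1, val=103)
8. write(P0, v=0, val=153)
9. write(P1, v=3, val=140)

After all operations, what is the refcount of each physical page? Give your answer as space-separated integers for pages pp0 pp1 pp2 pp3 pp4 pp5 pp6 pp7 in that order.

Op 1: fork(P0) -> P1. 4 ppages; refcounts: pp0:2 pp1:2 pp2:2 pp3:2
Op 2: write(P1, v1, 163). refcount(pp1)=2>1 -> COPY to pp4. 5 ppages; refcounts: pp0:2 pp1:1 pp2:2 pp3:2 pp4:1
Op 3: write(P1, v3, 171). refcount(pp3)=2>1 -> COPY to pp5. 6 ppages; refcounts: pp0:2 pp1:1 pp2:2 pp3:1 pp4:1 pp5:1
Op 4: fork(P1) -> P2. 6 ppages; refcounts: pp0:3 pp1:1 pp2:3 pp3:1 pp4:2 pp5:2
Op 5: write(P0, v3, 191). refcount(pp3)=1 -> write in place. 6 ppages; refcounts: pp0:3 pp1:1 pp2:3 pp3:1 pp4:2 pp5:2
Op 6: read(P0, v2) -> 38. No state change.
Op 7: write(P0, v1, 103). refcount(pp1)=1 -> write in place. 6 ppages; refcounts: pp0:3 pp1:1 pp2:3 pp3:1 pp4:2 pp5:2
Op 8: write(P0, v0, 153). refcount(pp0)=3>1 -> COPY to pp6. 7 ppages; refcounts: pp0:2 pp1:1 pp2:3 pp3:1 pp4:2 pp5:2 pp6:1
Op 9: write(P1, v3, 140). refcount(pp5)=2>1 -> COPY to pp7. 8 ppages; refcounts: pp0:2 pp1:1 pp2:3 pp3:1 pp4:2 pp5:1 pp6:1 pp7:1

Answer: 2 1 3 1 2 1 1 1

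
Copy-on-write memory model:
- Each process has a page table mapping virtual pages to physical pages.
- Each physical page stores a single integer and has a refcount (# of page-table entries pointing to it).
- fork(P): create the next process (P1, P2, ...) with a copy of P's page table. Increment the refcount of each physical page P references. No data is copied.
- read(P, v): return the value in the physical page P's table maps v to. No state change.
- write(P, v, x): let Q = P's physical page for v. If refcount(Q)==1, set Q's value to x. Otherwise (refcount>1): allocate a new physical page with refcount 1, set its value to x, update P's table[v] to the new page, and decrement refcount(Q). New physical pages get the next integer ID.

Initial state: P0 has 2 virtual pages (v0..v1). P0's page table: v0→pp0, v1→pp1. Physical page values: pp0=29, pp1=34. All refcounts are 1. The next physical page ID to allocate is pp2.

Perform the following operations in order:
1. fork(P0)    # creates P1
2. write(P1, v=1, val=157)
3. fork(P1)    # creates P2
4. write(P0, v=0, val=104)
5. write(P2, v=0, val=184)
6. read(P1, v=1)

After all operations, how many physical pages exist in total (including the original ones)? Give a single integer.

Answer: 5

Derivation:
Op 1: fork(P0) -> P1. 2 ppages; refcounts: pp0:2 pp1:2
Op 2: write(P1, v1, 157). refcount(pp1)=2>1 -> COPY to pp2. 3 ppages; refcounts: pp0:2 pp1:1 pp2:1
Op 3: fork(P1) -> P2. 3 ppages; refcounts: pp0:3 pp1:1 pp2:2
Op 4: write(P0, v0, 104). refcount(pp0)=3>1 -> COPY to pp3. 4 ppages; refcounts: pp0:2 pp1:1 pp2:2 pp3:1
Op 5: write(P2, v0, 184). refcount(pp0)=2>1 -> COPY to pp4. 5 ppages; refcounts: pp0:1 pp1:1 pp2:2 pp3:1 pp4:1
Op 6: read(P1, v1) -> 157. No state change.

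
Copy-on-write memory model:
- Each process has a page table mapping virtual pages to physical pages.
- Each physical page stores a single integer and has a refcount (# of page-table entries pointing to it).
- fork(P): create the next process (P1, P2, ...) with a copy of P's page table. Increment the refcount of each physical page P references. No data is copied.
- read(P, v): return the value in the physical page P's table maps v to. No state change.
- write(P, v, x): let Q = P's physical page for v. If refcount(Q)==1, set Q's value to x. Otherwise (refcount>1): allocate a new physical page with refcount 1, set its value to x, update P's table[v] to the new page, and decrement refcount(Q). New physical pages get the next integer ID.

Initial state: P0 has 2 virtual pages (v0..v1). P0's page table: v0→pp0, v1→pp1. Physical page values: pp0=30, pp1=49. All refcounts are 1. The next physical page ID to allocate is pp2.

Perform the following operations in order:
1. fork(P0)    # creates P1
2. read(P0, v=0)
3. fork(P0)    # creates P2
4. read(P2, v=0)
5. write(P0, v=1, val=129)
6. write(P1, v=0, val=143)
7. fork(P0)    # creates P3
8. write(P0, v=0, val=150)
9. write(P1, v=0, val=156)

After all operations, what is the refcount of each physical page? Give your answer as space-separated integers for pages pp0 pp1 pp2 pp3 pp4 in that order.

Answer: 2 2 2 1 1

Derivation:
Op 1: fork(P0) -> P1. 2 ppages; refcounts: pp0:2 pp1:2
Op 2: read(P0, v0) -> 30. No state change.
Op 3: fork(P0) -> P2. 2 ppages; refcounts: pp0:3 pp1:3
Op 4: read(P2, v0) -> 30. No state change.
Op 5: write(P0, v1, 129). refcount(pp1)=3>1 -> COPY to pp2. 3 ppages; refcounts: pp0:3 pp1:2 pp2:1
Op 6: write(P1, v0, 143). refcount(pp0)=3>1 -> COPY to pp3. 4 ppages; refcounts: pp0:2 pp1:2 pp2:1 pp3:1
Op 7: fork(P0) -> P3. 4 ppages; refcounts: pp0:3 pp1:2 pp2:2 pp3:1
Op 8: write(P0, v0, 150). refcount(pp0)=3>1 -> COPY to pp4. 5 ppages; refcounts: pp0:2 pp1:2 pp2:2 pp3:1 pp4:1
Op 9: write(P1, v0, 156). refcount(pp3)=1 -> write in place. 5 ppages; refcounts: pp0:2 pp1:2 pp2:2 pp3:1 pp4:1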